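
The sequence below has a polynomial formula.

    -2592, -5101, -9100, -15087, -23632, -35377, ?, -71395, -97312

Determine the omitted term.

-51036

Using the first 6 terms:
Δ: -2509  -3999  -5987  -8545  -11745
Δ²: -1490  -1988  -2558  -3200
Δ³: -498  -570  -642
Δ⁴: -72  -72
Constant fourth difference = -72.
Extend forward: -642 − 72 = -714;  -3200 − 714 = -3914;  -11745 − 3914 = -15659;  -35377 − 15659 = -51036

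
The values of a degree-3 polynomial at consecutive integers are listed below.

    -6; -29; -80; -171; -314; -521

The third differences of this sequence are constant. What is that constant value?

-12

First differences: -23, -51, -91, -143, -207
Second differences: -28, -40, -52, -64
Third differences: -12, -12, -12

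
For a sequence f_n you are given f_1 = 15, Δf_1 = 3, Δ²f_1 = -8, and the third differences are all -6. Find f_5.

-45

Build the table forward from the leading diagonal:
Third differences: -6, -6, -6, -6, -6
Second differences: -8, -14, -20, -26, -32
First differences: 3, -5, -19, -39, -65
f: 15, 18, 13, -6, -45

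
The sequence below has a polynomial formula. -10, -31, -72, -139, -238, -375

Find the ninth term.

-1074

D1: -21, -41, -67, -99, -137
D2: -20, -26, -32, -38
D3: -6, -6, -6
Third differences constant at -6.
-38 − 6 = -44;  -137 − 44 = -181;  -375 − 181 = -556
-44 − 6 = -50;  -181 − 50 = -231;  -556 − 231 = -787
-50 − 6 = -56;  -231 − 56 = -287;  -787 − 287 = -1074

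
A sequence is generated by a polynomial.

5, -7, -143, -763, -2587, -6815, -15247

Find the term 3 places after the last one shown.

-95287

-12, -136, -620, -1824, -4228, -8432
-124, -484, -1204, -2404, -4204
-360, -720, -1200, -1800
-360, -480, -600
-120, -120
Fifth differences constant at -120.
-600 − 120 = -720;  -1800 − 720 = -2520;  -4204 − 2520 = -6724;  -8432 − 6724 = -15156;  -15247 − 15156 = -30403
-720 − 120 = -840;  -2520 − 840 = -3360;  -6724 − 3360 = -10084;  -15156 − 10084 = -25240;  -30403 − 25240 = -55643
-840 − 120 = -960;  -3360 − 960 = -4320;  -10084 − 4320 = -14404;  -25240 − 14404 = -39644;  -55643 − 39644 = -95287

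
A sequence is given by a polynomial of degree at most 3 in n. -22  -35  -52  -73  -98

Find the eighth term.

-197

-13  -17  -21  -25
-4  -4  -4
Second differences constant at -4.
-25 − 4 = -29;  -98 − 29 = -127
-29 − 4 = -33;  -127 − 33 = -160
-33 − 4 = -37;  -160 − 37 = -197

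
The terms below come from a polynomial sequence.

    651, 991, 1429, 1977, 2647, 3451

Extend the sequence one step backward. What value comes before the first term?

397

340, 438, 548, 670, 804
98, 110, 122, 134
12, 12, 12
The third differences are constant at 12.
Work back: 98 − 12 = 86;  340 − 86 = 254;  651 − 254 = 397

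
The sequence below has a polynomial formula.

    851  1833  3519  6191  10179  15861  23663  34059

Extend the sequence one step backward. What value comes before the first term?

339

Δ: 982, 1686, 2672, 3988, 5682, 7802, 10396
Δ²: 704, 986, 1316, 1694, 2120, 2594
Δ³: 282, 330, 378, 426, 474
Δ⁴: 48, 48, 48, 48
The fourth differences are constant at 48.
Work back: 282 − 48 = 234;  704 − 234 = 470;  982 − 470 = 512;  851 − 512 = 339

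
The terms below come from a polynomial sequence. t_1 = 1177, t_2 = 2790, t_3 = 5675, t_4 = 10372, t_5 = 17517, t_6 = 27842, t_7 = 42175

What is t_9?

Δ: 1613 , 2885 , 4697 , 7145 , 10325 , 14333
Δ²: 1272 , 1812 , 2448 , 3180 , 4008
Δ³: 540 , 636 , 732 , 828
Δ⁴: 96 , 96 , 96
The fourth differences are constant (96).
828 + 96 = 924;  4008 + 924 = 4932;  14333 + 4932 = 19265;  42175 + 19265 = 61440
924 + 96 = 1020;  4932 + 1020 = 5952;  19265 + 5952 = 25217;  61440 + 25217 = 86657

86657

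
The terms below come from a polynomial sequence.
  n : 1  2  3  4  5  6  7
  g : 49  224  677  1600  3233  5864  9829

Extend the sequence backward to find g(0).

8

First differences: 175  453  923  1633  2631  3965
Second differences: 278  470  710  998  1334
Third differences: 192  240  288  336
Fourth differences: 48  48  48
The fourth differences are constant at 48.
Work back: 192 − 48 = 144;  278 − 144 = 134;  175 − 134 = 41;  49 − 41 = 8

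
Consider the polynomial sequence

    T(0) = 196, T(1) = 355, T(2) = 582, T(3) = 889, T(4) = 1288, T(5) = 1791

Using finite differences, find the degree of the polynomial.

3

159, 227, 307, 399, 503
68, 80, 92, 104
12, 12, 12
The third differences are constant, so the polynomial has degree 3.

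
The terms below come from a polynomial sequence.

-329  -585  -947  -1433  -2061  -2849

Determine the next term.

-3815

Δ: -256  -362  -486  -628  -788
Δ²: -106  -124  -142  -160
Δ³: -18  -18  -18
The third differences are constant (-18).
-160 − 18 = -178;  -788 − 178 = -966;  -2849 − 966 = -3815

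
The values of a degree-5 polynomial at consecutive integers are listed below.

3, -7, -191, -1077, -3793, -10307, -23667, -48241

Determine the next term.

-89957

-10 , -184 , -886 , -2716 , -6514 , -13360 , -24574
-174 , -702 , -1830 , -3798 , -6846 , -11214
-528 , -1128 , -1968 , -3048 , -4368
-600 , -840 , -1080 , -1320
-240 , -240 , -240
The fifth differences are constant (-240).
-1320 − 240 = -1560;  -4368 − 1560 = -5928;  -11214 − 5928 = -17142;  -24574 − 17142 = -41716;  -48241 − 41716 = -89957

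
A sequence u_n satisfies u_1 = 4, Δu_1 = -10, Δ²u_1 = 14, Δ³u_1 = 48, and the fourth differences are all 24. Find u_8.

Build the table forward from the leading diagonal:
D4: 24, 24, 24, 24, 24, 24, 24, 24
D3: 48, 72, 96, 120, 144, 168, 192, 216
D2: 14, 62, 134, 230, 350, 494, 662, 854
D1: -10, 4, 66, 200, 430, 780, 1274, 1936
u: 4, -6, -2, 64, 264, 694, 1474, 2748

2748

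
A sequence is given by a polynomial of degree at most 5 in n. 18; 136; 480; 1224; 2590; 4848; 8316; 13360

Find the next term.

First differences: 118, 344, 744, 1366, 2258, 3468, 5044
Second differences: 226, 400, 622, 892, 1210, 1576
Third differences: 174, 222, 270, 318, 366
Fourth differences: 48, 48, 48, 48
The fourth differences are constant (48).
366 + 48 = 414;  1576 + 414 = 1990;  5044 + 1990 = 7034;  13360 + 7034 = 20394

20394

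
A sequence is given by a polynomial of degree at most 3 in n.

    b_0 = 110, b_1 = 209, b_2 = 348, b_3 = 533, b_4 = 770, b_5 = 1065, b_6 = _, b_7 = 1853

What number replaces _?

1424

Using the first 6 terms:
99  139  185  237  295
40  46  52  58
6  6  6
Constant third difference = 6.
Extend forward: 58 + 6 = 64;  295 + 64 = 359;  1065 + 359 = 1424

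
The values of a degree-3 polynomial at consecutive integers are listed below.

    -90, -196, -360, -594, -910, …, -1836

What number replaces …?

-1320

Using the first 5 terms:
-106  -164  -234  -316
-58  -70  -82
-12  -12
Constant third difference = -12.
Extend forward: -82 − 12 = -94;  -316 − 94 = -410;  -910 − 410 = -1320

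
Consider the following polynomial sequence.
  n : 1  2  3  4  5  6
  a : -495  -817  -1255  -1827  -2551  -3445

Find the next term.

-322, -438, -572, -724, -894
-116, -134, -152, -170
-18, -18, -18
Constant third difference = -18, so extend:
-170 − 18 = -188;  -894 − 188 = -1082;  -3445 − 1082 = -4527

-4527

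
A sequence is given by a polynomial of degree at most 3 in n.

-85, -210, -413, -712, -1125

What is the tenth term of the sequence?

Δ: -125, -203, -299, -413
Δ²: -78, -96, -114
Δ³: -18, -18
The third differences are constant (-18).
-114 − 18 = -132;  -413 − 132 = -545;  -1125 − 545 = -1670
-132 − 18 = -150;  -545 − 150 = -695;  -1670 − 695 = -2365
-150 − 18 = -168;  -695 − 168 = -863;  -2365 − 863 = -3228
-168 − 18 = -186;  -863 − 186 = -1049;  -3228 − 1049 = -4277
-186 − 18 = -204;  -1049 − 204 = -1253;  -4277 − 1253 = -5530

-5530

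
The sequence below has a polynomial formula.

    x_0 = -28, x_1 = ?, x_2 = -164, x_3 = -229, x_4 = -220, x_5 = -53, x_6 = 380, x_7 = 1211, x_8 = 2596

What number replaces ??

-85

Using the last 7 terms:
First differences: -65  9  167  433  831  1385
Second differences: 74  158  266  398  554
Third differences: 84  108  132  156
Fourth differences: 24  24  24
Constant fourth difference = 24.
Extend backward: 84 − 24 = 60;  74 − 60 = 14;  -65 − 14 = -79;  -164 + 79 = -85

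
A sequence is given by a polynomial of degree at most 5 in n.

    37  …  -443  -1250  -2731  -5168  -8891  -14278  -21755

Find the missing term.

-76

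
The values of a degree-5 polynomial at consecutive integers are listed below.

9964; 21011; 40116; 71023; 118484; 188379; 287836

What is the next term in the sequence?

425351

First differences: 11047 , 19105 , 30907 , 47461 , 69895 , 99457
Second differences: 8058 , 11802 , 16554 , 22434 , 29562
Third differences: 3744 , 4752 , 5880 , 7128
Fourth differences: 1008 , 1128 , 1248
Fifth differences: 120 , 120
Constant fifth difference = 120, so extend:
1248 + 120 = 1368;  7128 + 1368 = 8496;  29562 + 8496 = 38058;  99457 + 38058 = 137515;  287836 + 137515 = 425351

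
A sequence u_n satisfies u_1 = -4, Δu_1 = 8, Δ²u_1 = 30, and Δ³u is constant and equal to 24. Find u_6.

Build the table forward from the leading diagonal:
D3: 24, 24, 24, 24, 24, 24
D2: 30, 54, 78, 102, 126, 150
D1: 8, 38, 92, 170, 272, 398
u: -4, 4, 42, 134, 304, 576

576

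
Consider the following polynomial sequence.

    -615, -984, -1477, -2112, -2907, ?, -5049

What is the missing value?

Using the first 5 terms:
D1: -369, -493, -635, -795
D2: -124, -142, -160
D3: -18, -18
Constant third difference = -18.
Extend forward: -160 − 18 = -178;  -795 − 178 = -973;  -2907 − 973 = -3880

-3880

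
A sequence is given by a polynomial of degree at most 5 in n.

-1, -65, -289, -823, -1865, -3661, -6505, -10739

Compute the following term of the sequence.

D1: -64  -224  -534  -1042  -1796  -2844  -4234
D2: -160  -310  -508  -754  -1048  -1390
D3: -150  -198  -246  -294  -342
D4: -48  -48  -48  -48
Constant fourth difference = -48, so extend:
-342 − 48 = -390;  -1390 − 390 = -1780;  -4234 − 1780 = -6014;  -10739 − 6014 = -16753

-16753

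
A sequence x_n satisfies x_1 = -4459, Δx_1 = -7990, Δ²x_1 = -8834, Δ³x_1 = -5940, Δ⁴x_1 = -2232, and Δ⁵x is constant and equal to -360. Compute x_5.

Build the table forward from the leading diagonal:
D5: -360, -360, -360, -360, -360
D4: -2232, -2592, -2952, -3312, -3672
D3: -5940, -8172, -10764, -13716, -17028
D2: -8834, -14774, -22946, -33710, -47426
D1: -7990, -16824, -31598, -54544, -88254
x: -4459, -12449, -29273, -60871, -115415

-115415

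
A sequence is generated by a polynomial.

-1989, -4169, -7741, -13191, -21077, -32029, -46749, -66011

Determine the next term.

-2180  -3572  -5450  -7886  -10952  -14720  -19262
-1392  -1878  -2436  -3066  -3768  -4542
-486  -558  -630  -702  -774
-72  -72  -72  -72
The fourth differences are constant (-72).
-774 − 72 = -846;  -4542 − 846 = -5388;  -19262 − 5388 = -24650;  -66011 − 24650 = -90661

-90661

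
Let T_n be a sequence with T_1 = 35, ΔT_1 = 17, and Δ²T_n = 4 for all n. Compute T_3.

Build the table forward from the leading diagonal:
D2: 4, 4, 4
D1: 17, 21, 25
T: 35, 52, 73

73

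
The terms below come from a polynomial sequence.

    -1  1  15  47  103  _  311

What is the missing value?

Using the first 5 terms:
D1: 2  14  32  56
D2: 12  18  24
D3: 6  6
Constant third difference = 6.
Extend forward: 24 + 6 = 30;  56 + 30 = 86;  103 + 86 = 189

189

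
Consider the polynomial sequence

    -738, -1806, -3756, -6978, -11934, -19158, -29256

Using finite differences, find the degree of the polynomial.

D1: -1068, -1950, -3222, -4956, -7224, -10098
D2: -882, -1272, -1734, -2268, -2874
D3: -390, -462, -534, -606
D4: -72, -72, -72
The fourth differences are constant, so the polynomial has degree 4.

4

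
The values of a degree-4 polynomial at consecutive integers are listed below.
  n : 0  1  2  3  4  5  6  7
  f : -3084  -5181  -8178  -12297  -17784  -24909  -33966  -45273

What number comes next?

-59172

First differences: -2097, -2997, -4119, -5487, -7125, -9057, -11307
Second differences: -900, -1122, -1368, -1638, -1932, -2250
Third differences: -222, -246, -270, -294, -318
Fourth differences: -24, -24, -24, -24
Fourth differences constant at -24.
-318 − 24 = -342;  -2250 − 342 = -2592;  -11307 − 2592 = -13899;  -45273 − 13899 = -59172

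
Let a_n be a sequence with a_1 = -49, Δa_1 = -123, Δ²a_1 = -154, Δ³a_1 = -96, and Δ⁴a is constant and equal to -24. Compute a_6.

Build the table forward from the leading diagonal:
Fourth differences: -24  -24  -24  -24  -24  -24
Third differences: -96  -120  -144  -168  -192  -216
Second differences: -154  -250  -370  -514  -682  -874
First differences: -123  -277  -527  -897  -1411  -2093
a: -49  -172  -449  -976  -1873  -3284

-3284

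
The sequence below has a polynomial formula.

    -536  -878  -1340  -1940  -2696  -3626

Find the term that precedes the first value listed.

-342  -462  -600  -756  -930
-120  -138  -156  -174
-18  -18  -18
The third differences are constant at -18.
Work back: -120 + 18 = -102;  -342 + 102 = -240;  -536 + 240 = -296

-296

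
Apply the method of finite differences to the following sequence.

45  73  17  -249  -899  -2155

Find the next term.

28, -56, -266, -650, -1256
-84, -210, -384, -606
-126, -174, -222
-48, -48
The fourth differences are constant (-48).
-222 − 48 = -270;  -606 − 270 = -876;  -1256 − 876 = -2132;  -2155 − 2132 = -4287

-4287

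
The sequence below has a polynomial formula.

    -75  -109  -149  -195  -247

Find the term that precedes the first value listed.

Δ: -34, -40, -46, -52
Δ²: -6, -6, -6
The second differences are constant at -6.
Work back: -34 + 6 = -28;  -75 + 28 = -47

-47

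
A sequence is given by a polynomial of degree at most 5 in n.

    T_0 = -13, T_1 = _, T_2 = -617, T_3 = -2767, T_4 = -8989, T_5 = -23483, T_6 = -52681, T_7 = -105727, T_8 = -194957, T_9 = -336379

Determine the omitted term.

-91

Using the last 8 terms:
First differences: -2150  -6222  -14494  -29198  -53046  -89230  -141422
Second differences: -4072  -8272  -14704  -23848  -36184  -52192
Third differences: -4200  -6432  -9144  -12336  -16008
Fourth differences: -2232  -2712  -3192  -3672
Fifth differences: -480  -480  -480
Constant fifth difference = -480.
Extend backward: -2232 + 480 = -1752;  -4200 + 1752 = -2448;  -4072 + 2448 = -1624;  -2150 + 1624 = -526;  -617 + 526 = -91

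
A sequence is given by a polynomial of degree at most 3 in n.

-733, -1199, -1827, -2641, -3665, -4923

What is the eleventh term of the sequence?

-15563

-466, -628, -814, -1024, -1258
-162, -186, -210, -234
-24, -24, -24
The third differences are constant (-24).
-234 − 24 = -258;  -1258 − 258 = -1516;  -4923 − 1516 = -6439
-258 − 24 = -282;  -1516 − 282 = -1798;  -6439 − 1798 = -8237
-282 − 24 = -306;  -1798 − 306 = -2104;  -8237 − 2104 = -10341
-306 − 24 = -330;  -2104 − 330 = -2434;  -10341 − 2434 = -12775
-330 − 24 = -354;  -2434 − 354 = -2788;  -12775 − 2788 = -15563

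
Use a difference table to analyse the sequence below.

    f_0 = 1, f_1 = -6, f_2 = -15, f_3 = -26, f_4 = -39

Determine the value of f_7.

-90

First differences: -7 , -9 , -11 , -13
Second differences: -2 , -2 , -2
Second differences constant at -2.
-13 − 2 = -15;  -39 − 15 = -54
-15 − 2 = -17;  -54 − 17 = -71
-17 − 2 = -19;  -71 − 19 = -90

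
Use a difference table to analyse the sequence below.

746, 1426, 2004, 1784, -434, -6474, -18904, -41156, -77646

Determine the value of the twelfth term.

-333984

680, 578, -220, -2218, -6040, -12430, -22252, -36490
-102, -798, -1998, -3822, -6390, -9822, -14238
-696, -1200, -1824, -2568, -3432, -4416
-504, -624, -744, -864, -984
-120, -120, -120, -120
Fifth differences constant at -120.
-984 − 120 = -1104;  -4416 − 1104 = -5520;  -14238 − 5520 = -19758;  -36490 − 19758 = -56248;  -77646 − 56248 = -133894
-1104 − 120 = -1224;  -5520 − 1224 = -6744;  -19758 − 6744 = -26502;  -56248 − 26502 = -82750;  -133894 − 82750 = -216644
-1224 − 120 = -1344;  -6744 − 1344 = -8088;  -26502 − 8088 = -34590;  -82750 − 34590 = -117340;  -216644 − 117340 = -333984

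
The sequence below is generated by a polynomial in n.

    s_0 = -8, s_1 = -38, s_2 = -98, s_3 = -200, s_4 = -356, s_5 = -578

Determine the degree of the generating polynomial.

3

Δ: -30, -60, -102, -156, -222
Δ²: -30, -42, -54, -66
Δ³: -12, -12, -12
The third differences are constant, so the polynomial has degree 3.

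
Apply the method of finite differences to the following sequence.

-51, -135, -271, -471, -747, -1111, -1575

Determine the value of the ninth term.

Δ: -84, -136, -200, -276, -364, -464
Δ²: -52, -64, -76, -88, -100
Δ³: -12, -12, -12, -12
Third differences constant at -12.
-100 − 12 = -112;  -464 − 112 = -576;  -1575 − 576 = -2151
-112 − 12 = -124;  -576 − 124 = -700;  -2151 − 700 = -2851

-2851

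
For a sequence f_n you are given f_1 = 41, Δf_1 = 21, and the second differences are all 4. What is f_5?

Build the table forward from the leading diagonal:
Second differences: 4  4  4  4  4
First differences: 21  25  29  33  37
f: 41  62  87  116  149

149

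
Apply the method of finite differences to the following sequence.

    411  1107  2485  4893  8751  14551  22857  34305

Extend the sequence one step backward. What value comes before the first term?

121

D1: 696, 1378, 2408, 3858, 5800, 8306, 11448
D2: 682, 1030, 1450, 1942, 2506, 3142
D3: 348, 420, 492, 564, 636
D4: 72, 72, 72, 72
The fourth differences are constant at 72.
Work back: 348 − 72 = 276;  682 − 276 = 406;  696 − 406 = 290;  411 − 290 = 121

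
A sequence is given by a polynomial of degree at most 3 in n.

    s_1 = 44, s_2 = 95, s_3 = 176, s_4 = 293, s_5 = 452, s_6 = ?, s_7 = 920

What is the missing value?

Using the first 5 terms:
First differences: 51, 81, 117, 159
Second differences: 30, 36, 42
Third differences: 6, 6
Constant third difference = 6.
Extend forward: 42 + 6 = 48;  159 + 48 = 207;  452 + 207 = 659

659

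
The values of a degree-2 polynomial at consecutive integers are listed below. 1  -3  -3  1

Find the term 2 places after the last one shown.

21

D1: -4  0  4
D2: 4  4
Second differences constant at 4.
4 + 4 = 8;  1 + 8 = 9
8 + 4 = 12;  9 + 12 = 21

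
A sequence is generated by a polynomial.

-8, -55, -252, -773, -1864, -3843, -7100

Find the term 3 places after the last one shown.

First differences: -47, -197, -521, -1091, -1979, -3257
Second differences: -150, -324, -570, -888, -1278
Third differences: -174, -246, -318, -390
Fourth differences: -72, -72, -72
Constant fourth difference = -72, so extend:
-390 − 72 = -462;  -1278 − 462 = -1740;  -3257 − 1740 = -4997;  -7100 − 4997 = -12097
-462 − 72 = -534;  -1740 − 534 = -2274;  -4997 − 2274 = -7271;  -12097 − 7271 = -19368
-534 − 72 = -606;  -2274 − 606 = -2880;  -7271 − 2880 = -10151;  -19368 − 10151 = -29519

-29519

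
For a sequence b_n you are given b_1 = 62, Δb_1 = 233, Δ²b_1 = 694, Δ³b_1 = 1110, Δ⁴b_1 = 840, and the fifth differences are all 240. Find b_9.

155758

Build the table forward from the leading diagonal:
D5: 240, 240, 240, 240, 240, 240, 240, 240, 240
D4: 840, 1080, 1320, 1560, 1800, 2040, 2280, 2520, 2760
D3: 1110, 1950, 3030, 4350, 5910, 7710, 9750, 12030, 14550
D2: 694, 1804, 3754, 6784, 11134, 17044, 24754, 34504, 46534
D1: 233, 927, 2731, 6485, 13269, 24403, 41447, 66201, 100705
b: 62, 295, 1222, 3953, 10438, 23707, 48110, 89557, 155758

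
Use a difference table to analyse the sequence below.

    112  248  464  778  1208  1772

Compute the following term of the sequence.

D1: 136, 216, 314, 430, 564
D2: 80, 98, 116, 134
D3: 18, 18, 18
The third differences are constant (18).
134 + 18 = 152;  564 + 152 = 716;  1772 + 716 = 2488

2488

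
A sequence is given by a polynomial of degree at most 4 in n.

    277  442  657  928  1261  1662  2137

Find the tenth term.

4066

Δ: 165, 215, 271, 333, 401, 475
Δ²: 50, 56, 62, 68, 74
Δ³: 6, 6, 6, 6
Constant third difference = 6, so extend:
74 + 6 = 80;  475 + 80 = 555;  2137 + 555 = 2692
80 + 6 = 86;  555 + 86 = 641;  2692 + 641 = 3333
86 + 6 = 92;  641 + 92 = 733;  3333 + 733 = 4066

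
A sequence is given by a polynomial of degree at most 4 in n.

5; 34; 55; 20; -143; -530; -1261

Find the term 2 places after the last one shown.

-4355

D1: 29 , 21 , -35 , -163 , -387 , -731
D2: -8 , -56 , -128 , -224 , -344
D3: -48 , -72 , -96 , -120
D4: -24 , -24 , -24
Fourth differences constant at -24.
-120 − 24 = -144;  -344 − 144 = -488;  -731 − 488 = -1219;  -1261 − 1219 = -2480
-144 − 24 = -168;  -488 − 168 = -656;  -1219 − 656 = -1875;  -2480 − 1875 = -4355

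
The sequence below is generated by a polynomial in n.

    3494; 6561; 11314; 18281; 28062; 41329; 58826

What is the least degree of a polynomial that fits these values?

D1: 3067, 4753, 6967, 9781, 13267, 17497
D2: 1686, 2214, 2814, 3486, 4230
D3: 528, 600, 672, 744
D4: 72, 72, 72
The fourth differences are constant, so the polynomial has degree 4.

4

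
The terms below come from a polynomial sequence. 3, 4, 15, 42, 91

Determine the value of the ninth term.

D1: 1 , 11 , 27 , 49
D2: 10 , 16 , 22
D3: 6 , 6
Third differences constant at 6.
22 + 6 = 28;  49 + 28 = 77;  91 + 77 = 168
28 + 6 = 34;  77 + 34 = 111;  168 + 111 = 279
34 + 6 = 40;  111 + 40 = 151;  279 + 151 = 430
40 + 6 = 46;  151 + 46 = 197;  430 + 197 = 627

627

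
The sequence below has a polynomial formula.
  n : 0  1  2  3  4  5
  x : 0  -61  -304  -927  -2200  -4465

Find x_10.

-47680

Δ: -61 , -243 , -623 , -1273 , -2265
Δ²: -182 , -380 , -650 , -992
Δ³: -198 , -270 , -342
Δ⁴: -72 , -72
Fourth differences constant at -72.
-342 − 72 = -414;  -992 − 414 = -1406;  -2265 − 1406 = -3671;  -4465 − 3671 = -8136
-414 − 72 = -486;  -1406 − 486 = -1892;  -3671 − 1892 = -5563;  -8136 − 5563 = -13699
-486 − 72 = -558;  -1892 − 558 = -2450;  -5563 − 2450 = -8013;  -13699 − 8013 = -21712
-558 − 72 = -630;  -2450 − 630 = -3080;  -8013 − 3080 = -11093;  -21712 − 11093 = -32805
-630 − 72 = -702;  -3080 − 702 = -3782;  -11093 − 3782 = -14875;  -32805 − 14875 = -47680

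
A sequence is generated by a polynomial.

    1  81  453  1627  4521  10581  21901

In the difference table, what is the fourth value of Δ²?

Δ: 80, 372, 1174, 2894, 6060, 11320
Δ²: 292, 802, 1720, 3166, 5260
Δ³: 510, 918, 1446, 2094
Δ⁴: 408, 528, 648
Δ⁵: 120, 120

3166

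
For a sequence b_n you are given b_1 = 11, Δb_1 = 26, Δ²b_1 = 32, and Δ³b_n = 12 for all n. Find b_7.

887

Build the table forward from the leading diagonal:
D3: 12, 12, 12, 12, 12, 12, 12
D2: 32, 44, 56, 68, 80, 92, 104
D1: 26, 58, 102, 158, 226, 306, 398
b: 11, 37, 95, 197, 355, 581, 887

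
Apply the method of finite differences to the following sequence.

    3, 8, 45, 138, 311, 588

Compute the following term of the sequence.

993

D1: 5 , 37 , 93 , 173 , 277
D2: 32 , 56 , 80 , 104
D3: 24 , 24 , 24
Constant third difference = 24, so extend:
104 + 24 = 128;  277 + 128 = 405;  588 + 405 = 993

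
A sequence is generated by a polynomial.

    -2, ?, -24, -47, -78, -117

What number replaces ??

-9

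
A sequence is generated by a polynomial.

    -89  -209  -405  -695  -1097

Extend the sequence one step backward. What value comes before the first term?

D1: -120  -196  -290  -402
D2: -76  -94  -112
D3: -18  -18
The third differences are constant at -18.
Work back: -76 + 18 = -58;  -120 + 58 = -62;  -89 + 62 = -27

-27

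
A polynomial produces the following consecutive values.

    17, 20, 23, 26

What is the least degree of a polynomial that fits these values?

Δ: 3, 3, 3
The first differences are constant, so the polynomial has degree 1.

1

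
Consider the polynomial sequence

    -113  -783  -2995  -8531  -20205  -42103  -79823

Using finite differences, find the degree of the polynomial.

Δ: -670, -2212, -5536, -11674, -21898, -37720
Δ²: -1542, -3324, -6138, -10224, -15822
Δ³: -1782, -2814, -4086, -5598
Δ⁴: -1032, -1272, -1512
Δ⁵: -240, -240
The fifth differences are constant, so the polynomial has degree 5.

5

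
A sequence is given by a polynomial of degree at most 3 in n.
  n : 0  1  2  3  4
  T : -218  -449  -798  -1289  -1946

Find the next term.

-2793

-231, -349, -491, -657
-118, -142, -166
-24, -24
Third differences constant at -24.
-166 − 24 = -190;  -657 − 190 = -847;  -1946 − 847 = -2793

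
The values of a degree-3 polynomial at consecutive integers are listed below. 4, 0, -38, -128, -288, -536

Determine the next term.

-890

Δ: -4, -38, -90, -160, -248
Δ²: -34, -52, -70, -88
Δ³: -18, -18, -18
Constant third difference = -18, so extend:
-88 − 18 = -106;  -248 − 106 = -354;  -536 − 354 = -890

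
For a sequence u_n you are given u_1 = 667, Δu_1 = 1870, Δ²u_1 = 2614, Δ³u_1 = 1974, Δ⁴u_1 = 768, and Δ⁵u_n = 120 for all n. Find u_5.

32495

Build the table forward from the leading diagonal:
Fifth differences: 120  120  120  120  120
Fourth differences: 768  888  1008  1128  1248
Third differences: 1974  2742  3630  4638  5766
Second differences: 2614  4588  7330  10960  15598
First differences: 1870  4484  9072  16402  27362
u: 667  2537  7021  16093  32495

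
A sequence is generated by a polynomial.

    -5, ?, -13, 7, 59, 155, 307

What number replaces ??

Using the last 5 terms:
20, 52, 96, 152
32, 44, 56
12, 12
Constant third difference = 12.
Extend backward: 32 − 12 = 20;  20 − 20 = 0;  -13 + 0 = -13

-13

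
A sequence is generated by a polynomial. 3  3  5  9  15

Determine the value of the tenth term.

75

0  2  4  6
2  2  2
The second differences are constant (2).
6 + 2 = 8;  15 + 8 = 23
8 + 2 = 10;  23 + 10 = 33
10 + 2 = 12;  33 + 12 = 45
12 + 2 = 14;  45 + 14 = 59
14 + 2 = 16;  59 + 16 = 75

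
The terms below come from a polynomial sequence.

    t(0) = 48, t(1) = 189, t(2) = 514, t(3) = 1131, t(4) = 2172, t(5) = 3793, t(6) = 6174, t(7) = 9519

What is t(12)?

141, 325, 617, 1041, 1621, 2381, 3345
184, 292, 424, 580, 760, 964
108, 132, 156, 180, 204
24, 24, 24, 24
Constant fourth difference = 24, so extend:
204 + 24 = 228;  964 + 228 = 1192;  3345 + 1192 = 4537;  9519 + 4537 = 14056
228 + 24 = 252;  1192 + 252 = 1444;  4537 + 1444 = 5981;  14056 + 5981 = 20037
252 + 24 = 276;  1444 + 276 = 1720;  5981 + 1720 = 7701;  20037 + 7701 = 27738
276 + 24 = 300;  1720 + 300 = 2020;  7701 + 2020 = 9721;  27738 + 9721 = 37459
300 + 24 = 324;  2020 + 324 = 2344;  9721 + 2344 = 12065;  37459 + 12065 = 49524

49524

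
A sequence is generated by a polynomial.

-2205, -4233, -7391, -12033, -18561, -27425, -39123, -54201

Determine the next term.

-73253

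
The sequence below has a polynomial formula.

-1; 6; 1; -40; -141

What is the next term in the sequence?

-326

7 , -5 , -41 , -101
-12 , -36 , -60
-24 , -24
Constant third difference = -24, so extend:
-60 − 24 = -84;  -101 − 84 = -185;  -141 − 185 = -326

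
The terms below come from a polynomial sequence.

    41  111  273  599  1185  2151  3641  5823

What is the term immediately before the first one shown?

15

First differences: 70, 162, 326, 586, 966, 1490, 2182
Second differences: 92, 164, 260, 380, 524, 692
Third differences: 72, 96, 120, 144, 168
Fourth differences: 24, 24, 24, 24
The fourth differences are constant at 24.
Work back: 72 − 24 = 48;  92 − 48 = 44;  70 − 44 = 26;  41 − 26 = 15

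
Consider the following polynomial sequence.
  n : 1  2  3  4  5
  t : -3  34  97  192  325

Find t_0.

First differences: 37  63  95  133
Second differences: 26  32  38
Third differences: 6  6
The third differences are constant at 6.
Work back: 26 − 6 = 20;  37 − 20 = 17;  -3 − 17 = -20

-20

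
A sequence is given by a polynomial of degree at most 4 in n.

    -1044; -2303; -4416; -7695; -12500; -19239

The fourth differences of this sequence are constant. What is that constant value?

-48

D1: -1259, -2113, -3279, -4805, -6739
D2: -854, -1166, -1526, -1934
D3: -312, -360, -408
D4: -48, -48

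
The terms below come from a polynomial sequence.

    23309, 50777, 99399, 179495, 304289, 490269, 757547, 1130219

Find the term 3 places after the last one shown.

D1: 27468, 48622, 80096, 124794, 185980, 267278, 372672
D2: 21154, 31474, 44698, 61186, 81298, 105394
D3: 10320, 13224, 16488, 20112, 24096
D4: 2904, 3264, 3624, 3984
D5: 360, 360, 360
Fifth differences constant at 360.
3984 + 360 = 4344;  24096 + 4344 = 28440;  105394 + 28440 = 133834;  372672 + 133834 = 506506;  1130219 + 506506 = 1636725
4344 + 360 = 4704;  28440 + 4704 = 33144;  133834 + 33144 = 166978;  506506 + 166978 = 673484;  1636725 + 673484 = 2310209
4704 + 360 = 5064;  33144 + 5064 = 38208;  166978 + 38208 = 205186;  673484 + 205186 = 878670;  2310209 + 878670 = 3188879

3188879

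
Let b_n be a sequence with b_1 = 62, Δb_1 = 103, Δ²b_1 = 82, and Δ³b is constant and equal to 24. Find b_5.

Build the table forward from the leading diagonal:
Δ³: 24  24  24  24  24
Δ²: 82  106  130  154  178
Δ: 103  185  291  421  575
b: 62  165  350  641  1062

1062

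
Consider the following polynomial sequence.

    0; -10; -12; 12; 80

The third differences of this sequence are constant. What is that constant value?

18

D1: -10, -2, 24, 68
D2: 8, 26, 44
D3: 18, 18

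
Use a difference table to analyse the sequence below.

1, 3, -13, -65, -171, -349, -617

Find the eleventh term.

Δ: 2  -16  -52  -106  -178  -268
Δ²: -18  -36  -54  -72  -90
Δ³: -18  -18  -18  -18
Constant third difference = -18, so extend:
-90 − 18 = -108;  -268 − 108 = -376;  -617 − 376 = -993
-108 − 18 = -126;  -376 − 126 = -502;  -993 − 502 = -1495
-126 − 18 = -144;  -502 − 144 = -646;  -1495 − 646 = -2141
-144 − 18 = -162;  -646 − 162 = -808;  -2141 − 808 = -2949

-2949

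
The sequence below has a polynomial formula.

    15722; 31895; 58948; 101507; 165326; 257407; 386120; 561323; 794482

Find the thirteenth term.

2598998

16173, 27053, 42559, 63819, 92081, 128713, 175203, 233159
10880, 15506, 21260, 28262, 36632, 46490, 57956
4626, 5754, 7002, 8370, 9858, 11466
1128, 1248, 1368, 1488, 1608
120, 120, 120, 120
Fifth differences constant at 120.
1608 + 120 = 1728;  11466 + 1728 = 13194;  57956 + 13194 = 71150;  233159 + 71150 = 304309;  794482 + 304309 = 1098791
1728 + 120 = 1848;  13194 + 1848 = 15042;  71150 + 15042 = 86192;  304309 + 86192 = 390501;  1098791 + 390501 = 1489292
1848 + 120 = 1968;  15042 + 1968 = 17010;  86192 + 17010 = 103202;  390501 + 103202 = 493703;  1489292 + 493703 = 1982995
1968 + 120 = 2088;  17010 + 2088 = 19098;  103202 + 19098 = 122300;  493703 + 122300 = 616003;  1982995 + 616003 = 2598998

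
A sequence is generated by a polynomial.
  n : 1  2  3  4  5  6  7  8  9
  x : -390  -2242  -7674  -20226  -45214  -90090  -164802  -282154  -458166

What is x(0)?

6

-1852  -5432  -12552  -24988  -44876  -74712  -117352  -176012
-3580  -7120  -12436  -19888  -29836  -42640  -58660
-3540  -5316  -7452  -9948  -12804  -16020
-1776  -2136  -2496  -2856  -3216
-360  -360  -360  -360
The fifth differences are constant at -360.
Work back: -1776 + 360 = -1416;  -3540 + 1416 = -2124;  -3580 + 2124 = -1456;  -1852 + 1456 = -396;  -390 + 396 = 6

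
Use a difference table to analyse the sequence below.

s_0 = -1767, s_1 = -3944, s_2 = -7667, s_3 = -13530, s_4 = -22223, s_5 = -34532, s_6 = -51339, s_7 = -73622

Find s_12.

-308127

First differences: -2177 , -3723 , -5863 , -8693 , -12309 , -16807 , -22283
Second differences: -1546 , -2140 , -2830 , -3616 , -4498 , -5476
Third differences: -594 , -690 , -786 , -882 , -978
Fourth differences: -96 , -96 , -96 , -96
Fourth differences constant at -96.
-978 − 96 = -1074;  -5476 − 1074 = -6550;  -22283 − 6550 = -28833;  -73622 − 28833 = -102455
-1074 − 96 = -1170;  -6550 − 1170 = -7720;  -28833 − 7720 = -36553;  -102455 − 36553 = -139008
-1170 − 96 = -1266;  -7720 − 1266 = -8986;  -36553 − 8986 = -45539;  -139008 − 45539 = -184547
-1266 − 96 = -1362;  -8986 − 1362 = -10348;  -45539 − 10348 = -55887;  -184547 − 55887 = -240434
-1362 − 96 = -1458;  -10348 − 1458 = -11806;  -55887 − 11806 = -67693;  -240434 − 67693 = -308127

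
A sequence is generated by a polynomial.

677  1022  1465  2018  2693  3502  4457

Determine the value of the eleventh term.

9977

First differences: 345, 443, 553, 675, 809, 955
Second differences: 98, 110, 122, 134, 146
Third differences: 12, 12, 12, 12
Constant third difference = 12, so extend:
146 + 12 = 158;  955 + 158 = 1113;  4457 + 1113 = 5570
158 + 12 = 170;  1113 + 170 = 1283;  5570 + 1283 = 6853
170 + 12 = 182;  1283 + 182 = 1465;  6853 + 1465 = 8318
182 + 12 = 194;  1465 + 194 = 1659;  8318 + 1659 = 9977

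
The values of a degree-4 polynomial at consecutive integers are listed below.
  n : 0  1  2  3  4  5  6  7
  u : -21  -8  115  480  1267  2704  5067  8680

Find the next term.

13915

First differences: 13, 123, 365, 787, 1437, 2363, 3613
Second differences: 110, 242, 422, 650, 926, 1250
Third differences: 132, 180, 228, 276, 324
Fourth differences: 48, 48, 48, 48
Fourth differences constant at 48.
324 + 48 = 372;  1250 + 372 = 1622;  3613 + 1622 = 5235;  8680 + 5235 = 13915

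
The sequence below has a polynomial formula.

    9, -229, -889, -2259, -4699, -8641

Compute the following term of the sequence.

-238  -660  -1370  -2440  -3942
-422  -710  -1070  -1502
-288  -360  -432
-72  -72
The fourth differences are constant (-72).
-432 − 72 = -504;  -1502 − 504 = -2006;  -3942 − 2006 = -5948;  -8641 − 5948 = -14589

-14589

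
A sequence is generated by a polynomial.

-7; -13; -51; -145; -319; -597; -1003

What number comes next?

-1561

Δ: -6  -38  -94  -174  -278  -406
Δ²: -32  -56  -80  -104  -128
Δ³: -24  -24  -24  -24
Constant third difference = -24, so extend:
-128 − 24 = -152;  -406 − 152 = -558;  -1003 − 558 = -1561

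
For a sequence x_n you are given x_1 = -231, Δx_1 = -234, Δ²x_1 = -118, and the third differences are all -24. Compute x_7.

Build the table forward from the leading diagonal:
D3: -24  -24  -24  -24  -24  -24  -24
D2: -118  -142  -166  -190  -214  -238  -262
D1: -234  -352  -494  -660  -850  -1064  -1302
x: -231  -465  -817  -1311  -1971  -2821  -3885

-3885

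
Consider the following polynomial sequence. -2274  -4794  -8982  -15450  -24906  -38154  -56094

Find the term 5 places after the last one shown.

-254394

-2520, -4188, -6468, -9456, -13248, -17940
-1668, -2280, -2988, -3792, -4692
-612, -708, -804, -900
-96, -96, -96
The fourth differences are constant (-96).
-900 − 96 = -996;  -4692 − 996 = -5688;  -17940 − 5688 = -23628;  -56094 − 23628 = -79722
-996 − 96 = -1092;  -5688 − 1092 = -6780;  -23628 − 6780 = -30408;  -79722 − 30408 = -110130
-1092 − 96 = -1188;  -6780 − 1188 = -7968;  -30408 − 7968 = -38376;  -110130 − 38376 = -148506
-1188 − 96 = -1284;  -7968 − 1284 = -9252;  -38376 − 9252 = -47628;  -148506 − 47628 = -196134
-1284 − 96 = -1380;  -9252 − 1380 = -10632;  -47628 − 10632 = -58260;  -196134 − 58260 = -254394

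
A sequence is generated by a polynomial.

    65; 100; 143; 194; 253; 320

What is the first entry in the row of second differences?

8

Δ: 35, 43, 51, 59, 67
Δ²: 8, 8, 8, 8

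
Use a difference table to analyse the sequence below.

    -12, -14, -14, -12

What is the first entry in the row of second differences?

Δ: -2, 0, 2
Δ²: 2, 2

2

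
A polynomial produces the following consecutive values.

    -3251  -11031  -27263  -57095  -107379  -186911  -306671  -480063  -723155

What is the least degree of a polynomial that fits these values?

5

D1: -7780, -16232, -29832, -50284, -79532, -119760, -173392, -243092
D2: -8452, -13600, -20452, -29248, -40228, -53632, -69700
D3: -5148, -6852, -8796, -10980, -13404, -16068
D4: -1704, -1944, -2184, -2424, -2664
D5: -240, -240, -240, -240
The fifth differences are constant, so the polynomial has degree 5.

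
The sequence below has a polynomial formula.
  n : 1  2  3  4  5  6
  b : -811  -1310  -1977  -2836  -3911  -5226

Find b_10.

-13366

D1: -499 , -667 , -859 , -1075 , -1315
D2: -168 , -192 , -216 , -240
D3: -24 , -24 , -24
Constant third difference = -24, so extend:
-240 − 24 = -264;  -1315 − 264 = -1579;  -5226 − 1579 = -6805
-264 − 24 = -288;  -1579 − 288 = -1867;  -6805 − 1867 = -8672
-288 − 24 = -312;  -1867 − 312 = -2179;  -8672 − 2179 = -10851
-312 − 24 = -336;  -2179 − 336 = -2515;  -10851 − 2515 = -13366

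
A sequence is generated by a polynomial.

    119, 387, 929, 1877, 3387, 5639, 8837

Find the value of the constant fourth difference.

24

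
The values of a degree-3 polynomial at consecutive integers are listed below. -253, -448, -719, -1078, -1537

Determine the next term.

-2108

-195, -271, -359, -459
-76, -88, -100
-12, -12
The third differences are constant (-12).
-100 − 12 = -112;  -459 − 112 = -571;  -1537 − 571 = -2108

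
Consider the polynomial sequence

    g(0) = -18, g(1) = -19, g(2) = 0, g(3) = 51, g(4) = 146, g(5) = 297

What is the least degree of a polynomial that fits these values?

3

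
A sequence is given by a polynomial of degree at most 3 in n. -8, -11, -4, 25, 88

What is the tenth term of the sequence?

1333

D1: -3  7  29  63
D2: 10  22  34
D3: 12  12
Third differences constant at 12.
34 + 12 = 46;  63 + 46 = 109;  88 + 109 = 197
46 + 12 = 58;  109 + 58 = 167;  197 + 167 = 364
58 + 12 = 70;  167 + 70 = 237;  364 + 237 = 601
70 + 12 = 82;  237 + 82 = 319;  601 + 319 = 920
82 + 12 = 94;  319 + 94 = 413;  920 + 413 = 1333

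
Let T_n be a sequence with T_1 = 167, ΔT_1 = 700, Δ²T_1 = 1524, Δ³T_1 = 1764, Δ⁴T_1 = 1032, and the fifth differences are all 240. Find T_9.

Build the table forward from the leading diagonal:
D5: 240, 240, 240, 240, 240, 240, 240, 240, 240
D4: 1032, 1272, 1512, 1752, 1992, 2232, 2472, 2712, 2952
D3: 1764, 2796, 4068, 5580, 7332, 9324, 11556, 14028, 16740
D2: 1524, 3288, 6084, 10152, 15732, 23064, 32388, 43944, 57972
D1: 700, 2224, 5512, 11596, 21748, 37480, 60544, 92932, 136876
T: 167, 867, 3091, 8603, 20199, 41947, 79427, 139971, 232903

232903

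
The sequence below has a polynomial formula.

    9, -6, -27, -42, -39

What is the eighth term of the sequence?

198

Δ: -15 , -21 , -15 , 3
Δ²: -6 , 6 , 18
Δ³: 12 , 12
Constant third difference = 12, so extend:
18 + 12 = 30;  3 + 30 = 33;  -39 + 33 = -6
30 + 12 = 42;  33 + 42 = 75;  -6 + 75 = 69
42 + 12 = 54;  75 + 54 = 129;  69 + 129 = 198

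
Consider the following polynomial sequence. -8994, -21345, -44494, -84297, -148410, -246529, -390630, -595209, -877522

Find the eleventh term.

-1759614

First differences: -12351, -23149, -39803, -64113, -98119, -144101, -204579, -282313
Second differences: -10798, -16654, -24310, -34006, -45982, -60478, -77734
Third differences: -5856, -7656, -9696, -11976, -14496, -17256
Fourth differences: -1800, -2040, -2280, -2520, -2760
Fifth differences: -240, -240, -240, -240
Fifth differences constant at -240.
-2760 − 240 = -3000;  -17256 − 3000 = -20256;  -77734 − 20256 = -97990;  -282313 − 97990 = -380303;  -877522 − 380303 = -1257825
-3000 − 240 = -3240;  -20256 − 3240 = -23496;  -97990 − 23496 = -121486;  -380303 − 121486 = -501789;  -1257825 − 501789 = -1759614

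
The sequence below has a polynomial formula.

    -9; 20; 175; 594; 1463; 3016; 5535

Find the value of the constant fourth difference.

48

D1: 29, 155, 419, 869, 1553, 2519
D2: 126, 264, 450, 684, 966
D3: 138, 186, 234, 282
D4: 48, 48, 48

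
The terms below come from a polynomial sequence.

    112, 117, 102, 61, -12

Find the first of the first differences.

5

First differences: 5, -15, -41, -73
Second differences: -20, -26, -32
Third differences: -6, -6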